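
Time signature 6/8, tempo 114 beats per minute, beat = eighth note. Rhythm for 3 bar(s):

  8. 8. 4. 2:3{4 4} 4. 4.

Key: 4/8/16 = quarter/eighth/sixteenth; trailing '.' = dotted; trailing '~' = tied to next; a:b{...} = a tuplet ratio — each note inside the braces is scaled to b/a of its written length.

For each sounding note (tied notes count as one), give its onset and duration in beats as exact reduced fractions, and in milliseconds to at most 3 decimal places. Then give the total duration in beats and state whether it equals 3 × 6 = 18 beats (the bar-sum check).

1) 0.0ms=0b +789.474ms=3/2b
2) 789.474ms=3/2b +789.474ms=3/2b
3) 1578.947ms=3b +1578.947ms=3b
4) 3157.895ms=6b +1578.947ms=3b
5) 4736.842ms=9b +1578.947ms=3b
6) 6315.789ms=12b +1578.947ms=3b
7) 7894.737ms=15b +1578.947ms=3b
Σ=18b of 18 (114bpm 6/8) — PASS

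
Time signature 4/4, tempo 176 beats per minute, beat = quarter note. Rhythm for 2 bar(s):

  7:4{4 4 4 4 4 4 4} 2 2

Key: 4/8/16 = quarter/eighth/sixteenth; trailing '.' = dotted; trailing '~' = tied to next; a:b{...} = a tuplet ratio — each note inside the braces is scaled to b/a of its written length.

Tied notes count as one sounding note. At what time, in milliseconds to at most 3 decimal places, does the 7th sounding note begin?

1. 0.0ms @ 0 + 194.805ms (4/7)
2. 194.805ms @ 4/7 + 194.805ms (4/7)
3. 389.61ms @ 8/7 + 194.805ms (4/7)
4. 584.416ms @ 12/7 + 194.805ms (4/7)
5. 779.221ms @ 16/7 + 194.805ms (4/7)
6. 974.026ms @ 20/7 + 194.805ms (4/7)
7. 1168.831ms @ 24/7 + 194.805ms (4/7)
8. 1363.636ms @ 4 + 681.818ms (2)
9. 2045.455ms @ 6 + 681.818ms (2)

note 7 onset = 24/7b = 1168.831ms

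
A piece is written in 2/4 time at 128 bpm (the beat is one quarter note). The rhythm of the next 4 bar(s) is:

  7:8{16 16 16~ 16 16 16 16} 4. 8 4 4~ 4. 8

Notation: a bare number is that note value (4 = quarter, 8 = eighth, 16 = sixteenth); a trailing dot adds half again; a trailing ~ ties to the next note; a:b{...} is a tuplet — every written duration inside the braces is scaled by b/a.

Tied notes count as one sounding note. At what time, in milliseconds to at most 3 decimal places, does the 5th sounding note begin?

1. 0.0ms @ 0 + 133.929ms (2/7)
2. 133.929ms @ 2/7 + 133.929ms (2/7)
3. 267.857ms @ 4/7 + 267.857ms (4/7)
4. 535.714ms @ 8/7 + 133.929ms (2/7)
5. 669.643ms @ 10/7 + 133.929ms (2/7)
6. 803.571ms @ 12/7 + 133.929ms (2/7)
7. 937.5ms @ 2 + 703.125ms (3/2)
8. 1640.625ms @ 7/2 + 234.375ms (1/2)
9. 1875.0ms @ 4 + 468.75ms (1)
10. 2343.75ms @ 5 + 1171.875ms (5/2)
11. 3515.625ms @ 15/2 + 234.375ms (1/2)

note 5 onset = 10/7b = 669.643ms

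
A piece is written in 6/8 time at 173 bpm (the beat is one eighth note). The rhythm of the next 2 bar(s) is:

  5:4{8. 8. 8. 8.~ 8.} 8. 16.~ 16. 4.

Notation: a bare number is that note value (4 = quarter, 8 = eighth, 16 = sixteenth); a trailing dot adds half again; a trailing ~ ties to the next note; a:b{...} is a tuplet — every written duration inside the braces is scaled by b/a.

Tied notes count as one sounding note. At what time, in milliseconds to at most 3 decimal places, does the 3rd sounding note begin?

1. 0.0ms @ 0 + 416.185ms (6/5)
2. 416.185ms @ 6/5 + 416.185ms (6/5)
3. 832.37ms @ 12/5 + 416.185ms (6/5)
4. 1248.555ms @ 18/5 + 832.37ms (12/5)
5. 2080.925ms @ 6 + 520.231ms (3/2)
6. 2601.156ms @ 15/2 + 520.231ms (3/2)
7. 3121.387ms @ 9 + 1040.462ms (3)

note 3 onset = 12/5b = 832.37ms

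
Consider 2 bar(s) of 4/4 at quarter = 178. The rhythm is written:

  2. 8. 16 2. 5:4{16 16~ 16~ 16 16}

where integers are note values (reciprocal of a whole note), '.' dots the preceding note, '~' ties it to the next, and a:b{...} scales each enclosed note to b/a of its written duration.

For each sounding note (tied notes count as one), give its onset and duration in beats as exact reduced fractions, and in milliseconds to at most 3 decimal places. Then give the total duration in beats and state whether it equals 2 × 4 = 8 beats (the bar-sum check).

1) 0.0ms=0b +1011.236ms=3b
2) 1011.236ms=3b +252.809ms=3/4b
3) 1264.045ms=15/4b +84.27ms=1/4b
4) 1348.315ms=4b +1011.236ms=3b
5) 2359.551ms=7b +67.416ms=1/5b
6) 2426.966ms=36/5b +202.247ms=3/5b
7) 2629.213ms=39/5b +67.416ms=1/5b
Σ=8b of 8 (178bpm 4/4) — PASS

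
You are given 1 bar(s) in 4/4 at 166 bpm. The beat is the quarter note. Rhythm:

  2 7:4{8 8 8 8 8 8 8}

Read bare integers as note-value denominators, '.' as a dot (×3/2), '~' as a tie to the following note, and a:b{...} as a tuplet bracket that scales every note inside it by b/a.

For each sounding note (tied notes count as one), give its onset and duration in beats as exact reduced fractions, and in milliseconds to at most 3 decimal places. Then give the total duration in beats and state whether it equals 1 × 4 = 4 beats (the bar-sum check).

1) 0.0ms=0b +722.892ms=2b
2) 722.892ms=2b +103.27ms=2/7b
3) 826.162ms=16/7b +103.27ms=2/7b
4) 929.432ms=18/7b +103.27ms=2/7b
5) 1032.702ms=20/7b +103.27ms=2/7b
6) 1135.972ms=22/7b +103.27ms=2/7b
7) 1239.243ms=24/7b +103.27ms=2/7b
8) 1342.513ms=26/7b +103.27ms=2/7b
Σ=4b of 4 (166bpm 4/4) — PASS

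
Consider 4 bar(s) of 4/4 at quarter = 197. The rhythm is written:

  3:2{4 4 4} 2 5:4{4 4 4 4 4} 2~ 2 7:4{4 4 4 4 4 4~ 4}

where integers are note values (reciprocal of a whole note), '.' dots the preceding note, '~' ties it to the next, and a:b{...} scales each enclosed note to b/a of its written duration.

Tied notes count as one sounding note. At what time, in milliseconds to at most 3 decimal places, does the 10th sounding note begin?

1. 0.0ms @ 0 + 203.046ms (2/3)
2. 203.046ms @ 2/3 + 203.046ms (2/3)
3. 406.091ms @ 4/3 + 203.046ms (2/3)
4. 609.137ms @ 2 + 609.137ms (2)
5. 1218.274ms @ 4 + 243.655ms (4/5)
6. 1461.929ms @ 24/5 + 243.655ms (4/5)
7. 1705.584ms @ 28/5 + 243.655ms (4/5)
8. 1949.239ms @ 32/5 + 243.655ms (4/5)
9. 2192.893ms @ 36/5 + 243.655ms (4/5)
10. 2436.548ms @ 8 + 1218.274ms (4)
11. 3654.822ms @ 12 + 174.039ms (4/7)
12. 3828.861ms @ 88/7 + 174.039ms (4/7)
13. 4002.901ms @ 92/7 + 174.039ms (4/7)
14. 4176.94ms @ 96/7 + 174.039ms (4/7)
15. 4350.979ms @ 100/7 + 174.039ms (4/7)
16. 4525.018ms @ 104/7 + 348.078ms (8/7)

note 10 onset = 8b = 2436.548ms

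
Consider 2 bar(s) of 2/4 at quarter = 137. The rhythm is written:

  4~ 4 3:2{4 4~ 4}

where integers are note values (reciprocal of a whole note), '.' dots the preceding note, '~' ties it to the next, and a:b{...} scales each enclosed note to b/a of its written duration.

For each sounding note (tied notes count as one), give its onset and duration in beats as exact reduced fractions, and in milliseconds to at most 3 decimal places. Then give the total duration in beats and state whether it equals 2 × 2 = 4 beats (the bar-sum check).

1) 0.0ms=0b +875.912ms=2b
2) 875.912ms=2b +291.971ms=2/3b
3) 1167.883ms=8/3b +583.942ms=4/3b
Σ=4b of 4 (137bpm 2/4) — PASS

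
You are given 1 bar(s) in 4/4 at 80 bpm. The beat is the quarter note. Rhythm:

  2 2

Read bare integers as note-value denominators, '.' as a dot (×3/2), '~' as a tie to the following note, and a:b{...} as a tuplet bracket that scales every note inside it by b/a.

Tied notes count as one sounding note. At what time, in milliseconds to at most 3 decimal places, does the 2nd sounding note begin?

1. 0.0ms @ 0 + 1500.0ms (2)
2. 1500.0ms @ 2 + 1500.0ms (2)

note 2 onset = 2b = 1500.0ms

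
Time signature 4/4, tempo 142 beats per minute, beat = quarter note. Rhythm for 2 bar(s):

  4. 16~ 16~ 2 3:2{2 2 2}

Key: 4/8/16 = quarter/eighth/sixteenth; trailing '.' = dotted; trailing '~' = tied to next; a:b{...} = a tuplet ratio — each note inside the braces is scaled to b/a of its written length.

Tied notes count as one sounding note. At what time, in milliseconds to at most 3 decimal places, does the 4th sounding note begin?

note 4 onset = 16/3b = 2253.521ms

1. 0.0ms @ 0 + 633.803ms (3/2)
2. 633.803ms @ 3/2 + 1056.338ms (5/2)
3. 1690.141ms @ 4 + 563.38ms (4/3)
4. 2253.521ms @ 16/3 + 563.38ms (4/3)
5. 2816.901ms @ 20/3 + 563.38ms (4/3)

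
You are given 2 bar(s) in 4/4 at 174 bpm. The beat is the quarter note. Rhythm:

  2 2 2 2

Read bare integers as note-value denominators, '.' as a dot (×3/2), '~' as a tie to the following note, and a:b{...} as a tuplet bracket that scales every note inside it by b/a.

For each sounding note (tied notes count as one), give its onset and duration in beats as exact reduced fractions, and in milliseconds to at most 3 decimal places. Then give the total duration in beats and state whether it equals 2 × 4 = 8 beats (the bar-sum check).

1) 0.0ms=0b +689.655ms=2b
2) 689.655ms=2b +689.655ms=2b
3) 1379.31ms=4b +689.655ms=2b
4) 2068.966ms=6b +689.655ms=2b
Σ=8b of 8 (174bpm 4/4) — PASS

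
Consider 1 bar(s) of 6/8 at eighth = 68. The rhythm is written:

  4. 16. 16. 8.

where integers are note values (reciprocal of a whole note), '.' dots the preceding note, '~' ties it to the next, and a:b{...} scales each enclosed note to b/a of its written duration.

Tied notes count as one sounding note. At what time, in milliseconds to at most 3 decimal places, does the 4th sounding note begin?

1. 0.0ms @ 0 + 2647.059ms (3)
2. 2647.059ms @ 3 + 661.765ms (3/4)
3. 3308.824ms @ 15/4 + 661.765ms (3/4)
4. 3970.588ms @ 9/2 + 1323.529ms (3/2)

note 4 onset = 9/2b = 3970.588ms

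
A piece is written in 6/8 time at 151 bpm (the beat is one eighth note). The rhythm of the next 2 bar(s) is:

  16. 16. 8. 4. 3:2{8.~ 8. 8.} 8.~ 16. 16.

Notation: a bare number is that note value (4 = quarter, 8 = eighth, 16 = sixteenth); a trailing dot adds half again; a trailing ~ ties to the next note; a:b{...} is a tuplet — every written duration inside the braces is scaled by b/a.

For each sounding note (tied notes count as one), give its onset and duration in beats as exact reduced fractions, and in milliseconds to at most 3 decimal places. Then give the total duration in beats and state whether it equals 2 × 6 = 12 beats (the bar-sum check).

1) 0.0ms=0b +298.013ms=3/4b
2) 298.013ms=3/4b +298.013ms=3/4b
3) 596.026ms=3/2b +596.026ms=3/2b
4) 1192.053ms=3b +1192.053ms=3b
5) 2384.106ms=6b +794.702ms=2b
6) 3178.808ms=8b +397.351ms=1b
7) 3576.159ms=9b +894.04ms=9/4b
8) 4470.199ms=45/4b +298.013ms=3/4b
Σ=12b of 12 (151bpm 6/8) — PASS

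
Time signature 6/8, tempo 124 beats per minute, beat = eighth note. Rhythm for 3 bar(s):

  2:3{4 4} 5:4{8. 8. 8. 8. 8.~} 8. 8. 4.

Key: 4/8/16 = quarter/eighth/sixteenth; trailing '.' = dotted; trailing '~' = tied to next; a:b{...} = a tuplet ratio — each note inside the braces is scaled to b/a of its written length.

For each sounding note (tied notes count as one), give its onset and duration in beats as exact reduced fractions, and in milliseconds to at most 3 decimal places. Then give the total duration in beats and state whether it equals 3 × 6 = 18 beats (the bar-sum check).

1) 0.0ms=0b +1451.613ms=3b
2) 1451.613ms=3b +1451.613ms=3b
3) 2903.226ms=6b +580.645ms=6/5b
4) 3483.871ms=36/5b +580.645ms=6/5b
5) 4064.516ms=42/5b +580.645ms=6/5b
6) 4645.161ms=48/5b +580.645ms=6/5b
7) 5225.806ms=54/5b +1306.452ms=27/10b
8) 6532.258ms=27/2b +725.806ms=3/2b
9) 7258.065ms=15b +1451.613ms=3b
Σ=18b of 18 (124bpm 6/8) — PASS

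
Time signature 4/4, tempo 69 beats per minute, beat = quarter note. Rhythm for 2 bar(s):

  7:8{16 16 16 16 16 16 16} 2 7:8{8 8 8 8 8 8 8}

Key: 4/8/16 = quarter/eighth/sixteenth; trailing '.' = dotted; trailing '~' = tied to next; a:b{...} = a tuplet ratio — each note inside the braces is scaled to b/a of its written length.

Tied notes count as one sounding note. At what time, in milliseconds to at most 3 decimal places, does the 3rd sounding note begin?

1. 0.0ms @ 0 + 248.447ms (2/7)
2. 248.447ms @ 2/7 + 248.447ms (2/7)
3. 496.894ms @ 4/7 + 248.447ms (2/7)
4. 745.342ms @ 6/7 + 248.447ms (2/7)
5. 993.789ms @ 8/7 + 248.447ms (2/7)
6. 1242.236ms @ 10/7 + 248.447ms (2/7)
7. 1490.683ms @ 12/7 + 248.447ms (2/7)
8. 1739.13ms @ 2 + 1739.13ms (2)
9. 3478.261ms @ 4 + 496.894ms (4/7)
10. 3975.155ms @ 32/7 + 496.894ms (4/7)
11. 4472.05ms @ 36/7 + 496.894ms (4/7)
12. 4968.944ms @ 40/7 + 496.894ms (4/7)
13. 5465.839ms @ 44/7 + 496.894ms (4/7)
14. 5962.733ms @ 48/7 + 496.894ms (4/7)
15. 6459.627ms @ 52/7 + 496.894ms (4/7)

note 3 onset = 4/7b = 496.894ms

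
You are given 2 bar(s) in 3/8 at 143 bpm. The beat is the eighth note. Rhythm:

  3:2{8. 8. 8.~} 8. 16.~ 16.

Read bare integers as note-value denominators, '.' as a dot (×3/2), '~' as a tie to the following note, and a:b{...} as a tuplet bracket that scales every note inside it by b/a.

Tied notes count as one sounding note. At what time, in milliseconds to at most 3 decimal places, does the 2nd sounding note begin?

1. 0.0ms @ 0 + 419.58ms (1)
2. 419.58ms @ 1 + 419.58ms (1)
3. 839.161ms @ 2 + 1048.951ms (5/2)
4. 1888.112ms @ 9/2 + 629.371ms (3/2)

note 2 onset = 1b = 419.58ms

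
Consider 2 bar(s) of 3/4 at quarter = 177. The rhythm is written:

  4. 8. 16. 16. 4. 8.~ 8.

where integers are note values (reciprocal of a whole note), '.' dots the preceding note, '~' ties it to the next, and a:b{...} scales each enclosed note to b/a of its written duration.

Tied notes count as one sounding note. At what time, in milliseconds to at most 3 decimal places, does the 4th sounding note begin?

note 4 onset = 21/8b = 889.831ms

1. 0.0ms @ 0 + 508.475ms (3/2)
2. 508.475ms @ 3/2 + 254.237ms (3/4)
3. 762.712ms @ 9/4 + 127.119ms (3/8)
4. 889.831ms @ 21/8 + 127.119ms (3/8)
5. 1016.949ms @ 3 + 508.475ms (3/2)
6. 1525.424ms @ 9/2 + 508.475ms (3/2)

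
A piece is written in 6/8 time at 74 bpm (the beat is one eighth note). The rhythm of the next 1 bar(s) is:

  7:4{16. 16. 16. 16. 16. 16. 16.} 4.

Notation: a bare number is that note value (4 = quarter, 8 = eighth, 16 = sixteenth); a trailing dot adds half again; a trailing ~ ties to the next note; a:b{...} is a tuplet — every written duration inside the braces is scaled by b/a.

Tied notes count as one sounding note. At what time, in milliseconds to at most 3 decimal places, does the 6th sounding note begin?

note 6 onset = 15/7b = 1737.452ms

1. 0.0ms @ 0 + 347.49ms (3/7)
2. 347.49ms @ 3/7 + 347.49ms (3/7)
3. 694.981ms @ 6/7 + 347.49ms (3/7)
4. 1042.471ms @ 9/7 + 347.49ms (3/7)
5. 1389.961ms @ 12/7 + 347.49ms (3/7)
6. 1737.452ms @ 15/7 + 347.49ms (3/7)
7. 2084.942ms @ 18/7 + 347.49ms (3/7)
8. 2432.432ms @ 3 + 2432.432ms (3)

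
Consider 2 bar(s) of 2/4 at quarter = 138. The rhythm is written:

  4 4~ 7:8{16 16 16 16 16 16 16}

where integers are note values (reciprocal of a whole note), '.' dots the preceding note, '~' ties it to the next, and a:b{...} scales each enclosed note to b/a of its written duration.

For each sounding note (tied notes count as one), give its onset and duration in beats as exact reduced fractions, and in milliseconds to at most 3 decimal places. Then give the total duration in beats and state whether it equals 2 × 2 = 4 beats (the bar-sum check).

1) 0.0ms=0b +434.783ms=1b
2) 434.783ms=1b +559.006ms=9/7b
3) 993.789ms=16/7b +124.224ms=2/7b
4) 1118.012ms=18/7b +124.224ms=2/7b
5) 1242.236ms=20/7b +124.224ms=2/7b
6) 1366.46ms=22/7b +124.224ms=2/7b
7) 1490.683ms=24/7b +124.224ms=2/7b
8) 1614.907ms=26/7b +124.224ms=2/7b
Σ=4b of 4 (138bpm 2/4) — PASS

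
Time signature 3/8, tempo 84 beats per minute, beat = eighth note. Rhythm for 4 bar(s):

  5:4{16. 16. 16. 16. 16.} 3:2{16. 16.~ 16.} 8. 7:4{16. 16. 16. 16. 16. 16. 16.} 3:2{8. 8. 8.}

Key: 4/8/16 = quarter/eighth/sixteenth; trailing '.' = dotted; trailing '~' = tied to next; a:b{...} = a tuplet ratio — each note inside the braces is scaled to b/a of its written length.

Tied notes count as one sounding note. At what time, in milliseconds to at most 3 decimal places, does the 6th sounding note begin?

1. 0.0ms @ 0 + 428.571ms (3/5)
2. 428.571ms @ 3/5 + 428.571ms (3/5)
3. 857.143ms @ 6/5 + 428.571ms (3/5)
4. 1285.714ms @ 9/5 + 428.571ms (3/5)
5. 1714.286ms @ 12/5 + 428.571ms (3/5)
6. 2142.857ms @ 3 + 357.143ms (1/2)
7. 2500.0ms @ 7/2 + 714.286ms (1)
8. 3214.286ms @ 9/2 + 1071.429ms (3/2)
9. 4285.714ms @ 6 + 306.122ms (3/7)
10. 4591.837ms @ 45/7 + 306.122ms (3/7)
11. 4897.959ms @ 48/7 + 306.122ms (3/7)
12. 5204.082ms @ 51/7 + 306.122ms (3/7)
13. 5510.204ms @ 54/7 + 306.122ms (3/7)
14. 5816.327ms @ 57/7 + 306.122ms (3/7)
15. 6122.449ms @ 60/7 + 306.122ms (3/7)
16. 6428.571ms @ 9 + 714.286ms (1)
17. 7142.857ms @ 10 + 714.286ms (1)
18. 7857.143ms @ 11 + 714.286ms (1)

note 6 onset = 3b = 2142.857ms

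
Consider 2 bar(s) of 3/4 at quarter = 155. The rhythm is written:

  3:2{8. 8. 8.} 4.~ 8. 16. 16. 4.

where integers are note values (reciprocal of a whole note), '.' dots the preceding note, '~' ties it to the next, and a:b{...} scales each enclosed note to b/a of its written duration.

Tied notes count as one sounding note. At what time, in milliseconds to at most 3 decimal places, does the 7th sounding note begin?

1. 0.0ms @ 0 + 193.548ms (1/2)
2. 193.548ms @ 1/2 + 193.548ms (1/2)
3. 387.097ms @ 1 + 193.548ms (1/2)
4. 580.645ms @ 3/2 + 870.968ms (9/4)
5. 1451.613ms @ 15/4 + 145.161ms (3/8)
6. 1596.774ms @ 33/8 + 145.161ms (3/8)
7. 1741.935ms @ 9/2 + 580.645ms (3/2)

note 7 onset = 9/2b = 1741.935ms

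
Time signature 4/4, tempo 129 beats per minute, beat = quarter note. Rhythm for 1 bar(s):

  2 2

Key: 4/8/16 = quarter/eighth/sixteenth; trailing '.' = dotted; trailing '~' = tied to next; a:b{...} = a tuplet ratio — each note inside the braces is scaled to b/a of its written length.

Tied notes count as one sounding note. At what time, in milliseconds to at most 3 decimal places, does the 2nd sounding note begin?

1. 0.0ms @ 0 + 930.233ms (2)
2. 930.233ms @ 2 + 930.233ms (2)

note 2 onset = 2b = 930.233ms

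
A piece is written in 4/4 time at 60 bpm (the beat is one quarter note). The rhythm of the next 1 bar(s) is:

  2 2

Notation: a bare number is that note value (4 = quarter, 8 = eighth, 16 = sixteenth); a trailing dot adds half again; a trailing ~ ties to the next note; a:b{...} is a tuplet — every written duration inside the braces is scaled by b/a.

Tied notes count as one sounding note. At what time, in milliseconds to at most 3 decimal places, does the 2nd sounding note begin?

note 2 onset = 2b = 2000.0ms

1. 0.0ms @ 0 + 2000.0ms (2)
2. 2000.0ms @ 2 + 2000.0ms (2)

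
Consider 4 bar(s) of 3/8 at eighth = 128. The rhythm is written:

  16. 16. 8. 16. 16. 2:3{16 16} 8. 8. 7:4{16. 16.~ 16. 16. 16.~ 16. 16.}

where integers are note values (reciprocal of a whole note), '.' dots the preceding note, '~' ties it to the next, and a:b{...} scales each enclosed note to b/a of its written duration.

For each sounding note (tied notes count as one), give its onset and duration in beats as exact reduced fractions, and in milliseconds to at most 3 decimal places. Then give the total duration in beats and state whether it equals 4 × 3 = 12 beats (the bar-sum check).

1) 0.0ms=0b +351.562ms=3/4b
2) 351.562ms=3/4b +351.562ms=3/4b
3) 703.125ms=3/2b +703.125ms=3/2b
4) 1406.25ms=3b +351.562ms=3/4b
5) 1757.812ms=15/4b +351.562ms=3/4b
6) 2109.375ms=9/2b +351.562ms=3/4b
7) 2460.938ms=21/4b +351.562ms=3/4b
8) 2812.5ms=6b +703.125ms=3/2b
9) 3515.625ms=15/2b +703.125ms=3/2b
10) 4218.75ms=9b +200.893ms=3/7b
11) 4419.643ms=66/7b +401.786ms=6/7b
12) 4821.429ms=72/7b +200.893ms=3/7b
13) 5022.321ms=75/7b +401.786ms=6/7b
14) 5424.107ms=81/7b +200.893ms=3/7b
Σ=12b of 12 (128bpm 3/8) — PASS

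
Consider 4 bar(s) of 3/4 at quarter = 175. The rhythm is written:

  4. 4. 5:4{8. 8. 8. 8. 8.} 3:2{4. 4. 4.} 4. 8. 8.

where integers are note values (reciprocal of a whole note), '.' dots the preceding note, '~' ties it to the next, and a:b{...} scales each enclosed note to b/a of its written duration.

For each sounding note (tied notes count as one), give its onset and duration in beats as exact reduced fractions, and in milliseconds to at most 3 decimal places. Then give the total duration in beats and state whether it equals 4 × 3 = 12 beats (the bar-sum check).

1) 0.0ms=0b +514.286ms=3/2b
2) 514.286ms=3/2b +514.286ms=3/2b
3) 1028.571ms=3b +205.714ms=3/5b
4) 1234.286ms=18/5b +205.714ms=3/5b
5) 1440.0ms=21/5b +205.714ms=3/5b
6) 1645.714ms=24/5b +205.714ms=3/5b
7) 1851.429ms=27/5b +205.714ms=3/5b
8) 2057.143ms=6b +342.857ms=1b
9) 2400.0ms=7b +342.857ms=1b
10) 2742.857ms=8b +342.857ms=1b
11) 3085.714ms=9b +514.286ms=3/2b
12) 3600.0ms=21/2b +257.143ms=3/4b
13) 3857.143ms=45/4b +257.143ms=3/4b
Σ=12b of 12 (175bpm 3/4) — PASS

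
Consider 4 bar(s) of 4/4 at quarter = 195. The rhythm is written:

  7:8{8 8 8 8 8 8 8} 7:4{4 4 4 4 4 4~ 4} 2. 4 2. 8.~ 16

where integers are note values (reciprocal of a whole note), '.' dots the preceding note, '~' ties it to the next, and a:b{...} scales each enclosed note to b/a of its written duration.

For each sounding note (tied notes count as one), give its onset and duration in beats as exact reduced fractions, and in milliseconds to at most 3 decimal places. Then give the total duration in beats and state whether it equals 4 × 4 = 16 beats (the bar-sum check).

1) 0.0ms=0b +175.824ms=4/7b
2) 175.824ms=4/7b +175.824ms=4/7b
3) 351.648ms=8/7b +175.824ms=4/7b
4) 527.473ms=12/7b +175.824ms=4/7b
5) 703.297ms=16/7b +175.824ms=4/7b
6) 879.121ms=20/7b +175.824ms=4/7b
7) 1054.945ms=24/7b +175.824ms=4/7b
8) 1230.769ms=4b +175.824ms=4/7b
9) 1406.593ms=32/7b +175.824ms=4/7b
10) 1582.418ms=36/7b +175.824ms=4/7b
11) 1758.242ms=40/7b +175.824ms=4/7b
12) 1934.066ms=44/7b +175.824ms=4/7b
13) 2109.89ms=48/7b +351.648ms=8/7b
14) 2461.538ms=8b +923.077ms=3b
15) 3384.615ms=11b +307.692ms=1b
16) 3692.308ms=12b +923.077ms=3b
17) 4615.385ms=15b +307.692ms=1b
Σ=16b of 16 (195bpm 4/4) — PASS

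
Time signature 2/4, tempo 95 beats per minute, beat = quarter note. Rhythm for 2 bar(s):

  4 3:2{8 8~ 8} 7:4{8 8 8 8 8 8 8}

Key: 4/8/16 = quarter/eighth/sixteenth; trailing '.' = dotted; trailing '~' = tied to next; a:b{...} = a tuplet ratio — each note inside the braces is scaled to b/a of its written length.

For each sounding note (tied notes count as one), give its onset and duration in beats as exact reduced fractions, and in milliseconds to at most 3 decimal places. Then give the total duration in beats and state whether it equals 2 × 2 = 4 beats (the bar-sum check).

1) 0.0ms=0b +631.579ms=1b
2) 631.579ms=1b +210.526ms=1/3b
3) 842.105ms=4/3b +421.053ms=2/3b
4) 1263.158ms=2b +180.451ms=2/7b
5) 1443.609ms=16/7b +180.451ms=2/7b
6) 1624.06ms=18/7b +180.451ms=2/7b
7) 1804.511ms=20/7b +180.451ms=2/7b
8) 1984.962ms=22/7b +180.451ms=2/7b
9) 2165.414ms=24/7b +180.451ms=2/7b
10) 2345.865ms=26/7b +180.451ms=2/7b
Σ=4b of 4 (95bpm 2/4) — PASS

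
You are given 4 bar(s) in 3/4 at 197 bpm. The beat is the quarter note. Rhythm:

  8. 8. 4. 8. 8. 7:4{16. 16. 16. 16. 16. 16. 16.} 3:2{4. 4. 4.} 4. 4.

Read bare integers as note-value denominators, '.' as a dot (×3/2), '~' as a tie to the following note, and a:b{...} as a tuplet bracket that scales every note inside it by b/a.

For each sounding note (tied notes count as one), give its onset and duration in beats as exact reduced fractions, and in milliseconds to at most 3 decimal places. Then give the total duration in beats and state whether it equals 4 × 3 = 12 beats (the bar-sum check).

1) 0.0ms=0b +228.426ms=3/4b
2) 228.426ms=3/4b +228.426ms=3/4b
3) 456.853ms=3/2b +456.853ms=3/2b
4) 913.706ms=3b +228.426ms=3/4b
5) 1142.132ms=15/4b +228.426ms=3/4b
6) 1370.558ms=9/2b +65.265ms=3/14b
7) 1435.823ms=33/7b +65.265ms=3/14b
8) 1501.088ms=69/14b +65.265ms=3/14b
9) 1566.352ms=36/7b +65.265ms=3/14b
10) 1631.617ms=75/14b +65.265ms=3/14b
11) 1696.882ms=39/7b +65.265ms=3/14b
12) 1762.146ms=81/14b +65.265ms=3/14b
13) 1827.411ms=6b +304.569ms=1b
14) 2131.98ms=7b +304.569ms=1b
15) 2436.548ms=8b +304.569ms=1b
16) 2741.117ms=9b +456.853ms=3/2b
17) 3197.97ms=21/2b +456.853ms=3/2b
Σ=12b of 12 (197bpm 3/4) — PASS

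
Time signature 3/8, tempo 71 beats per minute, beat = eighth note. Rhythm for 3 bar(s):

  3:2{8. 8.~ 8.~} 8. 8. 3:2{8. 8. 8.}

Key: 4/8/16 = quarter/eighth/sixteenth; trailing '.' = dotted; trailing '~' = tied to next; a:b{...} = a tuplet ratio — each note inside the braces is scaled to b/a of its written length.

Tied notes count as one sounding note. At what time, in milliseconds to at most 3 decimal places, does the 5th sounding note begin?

note 5 onset = 7b = 5915.493ms

1. 0.0ms @ 0 + 845.07ms (1)
2. 845.07ms @ 1 + 2957.746ms (7/2)
3. 3802.817ms @ 9/2 + 1267.606ms (3/2)
4. 5070.423ms @ 6 + 845.07ms (1)
5. 5915.493ms @ 7 + 845.07ms (1)
6. 6760.563ms @ 8 + 845.07ms (1)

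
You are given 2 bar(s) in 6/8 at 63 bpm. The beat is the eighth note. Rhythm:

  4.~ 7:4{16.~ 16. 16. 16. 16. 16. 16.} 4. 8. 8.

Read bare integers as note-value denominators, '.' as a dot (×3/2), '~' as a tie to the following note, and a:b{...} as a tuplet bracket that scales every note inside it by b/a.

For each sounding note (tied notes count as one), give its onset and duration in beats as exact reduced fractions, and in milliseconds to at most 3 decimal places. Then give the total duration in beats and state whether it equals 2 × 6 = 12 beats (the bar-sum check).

1) 0.0ms=0b +3673.469ms=27/7b
2) 3673.469ms=27/7b +408.163ms=3/7b
3) 4081.633ms=30/7b +408.163ms=3/7b
4) 4489.796ms=33/7b +408.163ms=3/7b
5) 4897.959ms=36/7b +408.163ms=3/7b
6) 5306.122ms=39/7b +408.163ms=3/7b
7) 5714.286ms=6b +2857.143ms=3b
8) 8571.429ms=9b +1428.571ms=3/2b
9) 10000.0ms=21/2b +1428.571ms=3/2b
Σ=12b of 12 (63bpm 6/8) — PASS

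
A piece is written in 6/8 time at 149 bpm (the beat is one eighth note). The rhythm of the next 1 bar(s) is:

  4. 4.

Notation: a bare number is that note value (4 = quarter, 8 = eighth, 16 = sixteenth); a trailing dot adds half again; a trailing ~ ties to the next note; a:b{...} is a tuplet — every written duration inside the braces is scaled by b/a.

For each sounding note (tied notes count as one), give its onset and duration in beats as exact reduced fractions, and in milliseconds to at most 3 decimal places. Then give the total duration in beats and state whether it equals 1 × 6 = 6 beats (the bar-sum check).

1) 0.0ms=0b +1208.054ms=3b
2) 1208.054ms=3b +1208.054ms=3b
Σ=6b of 6 (149bpm 6/8) — PASS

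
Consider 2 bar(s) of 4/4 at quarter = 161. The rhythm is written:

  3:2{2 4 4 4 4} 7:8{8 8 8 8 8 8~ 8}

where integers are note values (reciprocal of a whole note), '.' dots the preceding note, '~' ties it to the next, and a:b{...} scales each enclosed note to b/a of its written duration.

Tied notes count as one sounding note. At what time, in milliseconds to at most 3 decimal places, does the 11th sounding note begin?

note 11 onset = 48/7b = 2555.457ms

1. 0.0ms @ 0 + 496.894ms (4/3)
2. 496.894ms @ 4/3 + 248.447ms (2/3)
3. 745.342ms @ 2 + 248.447ms (2/3)
4. 993.789ms @ 8/3 + 248.447ms (2/3)
5. 1242.236ms @ 10/3 + 248.447ms (2/3)
6. 1490.683ms @ 4 + 212.955ms (4/7)
7. 1703.638ms @ 32/7 + 212.955ms (4/7)
8. 1916.593ms @ 36/7 + 212.955ms (4/7)
9. 2129.547ms @ 40/7 + 212.955ms (4/7)
10. 2342.502ms @ 44/7 + 212.955ms (4/7)
11. 2555.457ms @ 48/7 + 425.909ms (8/7)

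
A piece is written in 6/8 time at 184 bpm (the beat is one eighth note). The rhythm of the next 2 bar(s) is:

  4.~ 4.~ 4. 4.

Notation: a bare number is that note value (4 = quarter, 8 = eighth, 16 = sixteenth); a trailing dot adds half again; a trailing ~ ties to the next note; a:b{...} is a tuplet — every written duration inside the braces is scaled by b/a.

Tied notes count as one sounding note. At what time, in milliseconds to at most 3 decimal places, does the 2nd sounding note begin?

1. 0.0ms @ 0 + 2934.783ms (9)
2. 2934.783ms @ 9 + 978.261ms (3)

note 2 onset = 9b = 2934.783ms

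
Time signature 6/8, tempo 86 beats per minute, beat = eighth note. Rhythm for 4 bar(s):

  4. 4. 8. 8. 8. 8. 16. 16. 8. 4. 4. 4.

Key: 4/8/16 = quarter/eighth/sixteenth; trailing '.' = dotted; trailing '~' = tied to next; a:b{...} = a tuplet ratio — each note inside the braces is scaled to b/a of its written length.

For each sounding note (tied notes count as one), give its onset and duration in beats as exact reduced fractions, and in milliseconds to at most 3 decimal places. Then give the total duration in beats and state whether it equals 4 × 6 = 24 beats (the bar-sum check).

1) 0.0ms=0b +2093.023ms=3b
2) 2093.023ms=3b +2093.023ms=3b
3) 4186.047ms=6b +1046.512ms=3/2b
4) 5232.558ms=15/2b +1046.512ms=3/2b
5) 6279.07ms=9b +1046.512ms=3/2b
6) 7325.581ms=21/2b +1046.512ms=3/2b
7) 8372.093ms=12b +523.256ms=3/4b
8) 8895.349ms=51/4b +523.256ms=3/4b
9) 9418.605ms=27/2b +1046.512ms=3/2b
10) 10465.116ms=15b +2093.023ms=3b
11) 12558.14ms=18b +2093.023ms=3b
12) 14651.163ms=21b +2093.023ms=3b
Σ=24b of 24 (86bpm 6/8) — PASS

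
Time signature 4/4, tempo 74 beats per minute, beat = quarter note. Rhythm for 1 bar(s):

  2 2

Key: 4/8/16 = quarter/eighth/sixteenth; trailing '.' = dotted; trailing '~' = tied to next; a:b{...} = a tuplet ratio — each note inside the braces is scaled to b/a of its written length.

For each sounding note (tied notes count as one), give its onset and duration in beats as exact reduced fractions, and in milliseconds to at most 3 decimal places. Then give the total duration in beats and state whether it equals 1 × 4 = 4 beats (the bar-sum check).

1) 0.0ms=0b +1621.622ms=2b
2) 1621.622ms=2b +1621.622ms=2b
Σ=4b of 4 (74bpm 4/4) — PASS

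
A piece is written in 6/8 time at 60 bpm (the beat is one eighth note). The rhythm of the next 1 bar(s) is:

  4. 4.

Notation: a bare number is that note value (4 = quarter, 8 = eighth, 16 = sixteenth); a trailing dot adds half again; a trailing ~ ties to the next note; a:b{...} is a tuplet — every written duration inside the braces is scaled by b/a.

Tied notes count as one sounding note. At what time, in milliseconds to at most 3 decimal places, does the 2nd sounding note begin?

note 2 onset = 3b = 3000.0ms

1. 0.0ms @ 0 + 3000.0ms (3)
2. 3000.0ms @ 3 + 3000.0ms (3)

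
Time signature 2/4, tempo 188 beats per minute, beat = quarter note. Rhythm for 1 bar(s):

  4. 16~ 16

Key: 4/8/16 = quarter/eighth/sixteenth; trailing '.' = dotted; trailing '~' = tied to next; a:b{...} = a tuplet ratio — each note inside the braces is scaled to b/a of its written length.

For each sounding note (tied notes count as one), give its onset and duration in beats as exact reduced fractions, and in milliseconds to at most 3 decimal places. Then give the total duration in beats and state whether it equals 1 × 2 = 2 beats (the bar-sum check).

1) 0.0ms=0b +478.723ms=3/2b
2) 478.723ms=3/2b +159.574ms=1/2b
Σ=2b of 2 (188bpm 2/4) — PASS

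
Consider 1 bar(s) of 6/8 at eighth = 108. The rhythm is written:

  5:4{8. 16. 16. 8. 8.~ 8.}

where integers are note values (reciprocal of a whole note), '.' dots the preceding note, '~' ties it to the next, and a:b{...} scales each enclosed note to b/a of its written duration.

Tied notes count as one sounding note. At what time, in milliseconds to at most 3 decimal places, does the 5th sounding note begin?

1. 0.0ms @ 0 + 666.667ms (6/5)
2. 666.667ms @ 6/5 + 333.333ms (3/5)
3. 1000.0ms @ 9/5 + 333.333ms (3/5)
4. 1333.333ms @ 12/5 + 666.667ms (6/5)
5. 2000.0ms @ 18/5 + 1333.333ms (12/5)

note 5 onset = 18/5b = 2000.0ms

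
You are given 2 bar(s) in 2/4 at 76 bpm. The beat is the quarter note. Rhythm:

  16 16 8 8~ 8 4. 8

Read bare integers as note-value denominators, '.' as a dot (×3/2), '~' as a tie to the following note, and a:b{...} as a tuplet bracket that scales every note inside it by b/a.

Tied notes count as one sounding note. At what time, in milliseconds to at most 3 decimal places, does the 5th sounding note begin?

1. 0.0ms @ 0 + 197.368ms (1/4)
2. 197.368ms @ 1/4 + 197.368ms (1/4)
3. 394.737ms @ 1/2 + 394.737ms (1/2)
4. 789.474ms @ 1 + 789.474ms (1)
5. 1578.947ms @ 2 + 1184.211ms (3/2)
6. 2763.158ms @ 7/2 + 394.737ms (1/2)

note 5 onset = 2b = 1578.947ms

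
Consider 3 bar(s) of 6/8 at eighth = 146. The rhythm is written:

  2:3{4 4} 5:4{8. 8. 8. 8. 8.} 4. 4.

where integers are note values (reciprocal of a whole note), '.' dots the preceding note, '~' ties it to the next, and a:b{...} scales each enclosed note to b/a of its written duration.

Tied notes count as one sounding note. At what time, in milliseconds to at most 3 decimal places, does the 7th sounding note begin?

1. 0.0ms @ 0 + 1232.877ms (3)
2. 1232.877ms @ 3 + 1232.877ms (3)
3. 2465.753ms @ 6 + 493.151ms (6/5)
4. 2958.904ms @ 36/5 + 493.151ms (6/5)
5. 3452.055ms @ 42/5 + 493.151ms (6/5)
6. 3945.205ms @ 48/5 + 493.151ms (6/5)
7. 4438.356ms @ 54/5 + 493.151ms (6/5)
8. 4931.507ms @ 12 + 1232.877ms (3)
9. 6164.384ms @ 15 + 1232.877ms (3)

note 7 onset = 54/5b = 4438.356ms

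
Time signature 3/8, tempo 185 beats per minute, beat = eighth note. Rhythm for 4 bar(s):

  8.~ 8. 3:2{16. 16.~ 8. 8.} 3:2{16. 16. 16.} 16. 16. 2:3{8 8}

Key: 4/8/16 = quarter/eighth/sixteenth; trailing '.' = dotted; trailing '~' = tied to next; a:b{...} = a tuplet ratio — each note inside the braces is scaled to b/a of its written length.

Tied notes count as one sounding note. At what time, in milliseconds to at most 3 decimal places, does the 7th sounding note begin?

1. 0.0ms @ 0 + 972.973ms (3)
2. 972.973ms @ 3 + 162.162ms (1/2)
3. 1135.135ms @ 7/2 + 486.486ms (3/2)
4. 1621.622ms @ 5 + 324.324ms (1)
5. 1945.946ms @ 6 + 162.162ms (1/2)
6. 2108.108ms @ 13/2 + 162.162ms (1/2)
7. 2270.27ms @ 7 + 162.162ms (1/2)
8. 2432.432ms @ 15/2 + 243.243ms (3/4)
9. 2675.676ms @ 33/4 + 243.243ms (3/4)
10. 2918.919ms @ 9 + 486.486ms (3/2)
11. 3405.405ms @ 21/2 + 486.486ms (3/2)

note 7 onset = 7b = 2270.27ms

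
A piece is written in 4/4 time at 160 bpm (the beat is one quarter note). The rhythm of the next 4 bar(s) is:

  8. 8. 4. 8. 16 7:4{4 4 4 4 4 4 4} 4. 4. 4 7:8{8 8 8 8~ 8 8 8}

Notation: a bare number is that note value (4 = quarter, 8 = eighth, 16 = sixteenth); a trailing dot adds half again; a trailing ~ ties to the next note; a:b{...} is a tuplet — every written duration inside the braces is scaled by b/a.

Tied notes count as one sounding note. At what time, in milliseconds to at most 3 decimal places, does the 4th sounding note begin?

1. 0.0ms @ 0 + 281.25ms (3/4)
2. 281.25ms @ 3/4 + 281.25ms (3/4)
3. 562.5ms @ 3/2 + 562.5ms (3/2)
4. 1125.0ms @ 3 + 281.25ms (3/4)
5. 1406.25ms @ 15/4 + 93.75ms (1/4)
6. 1500.0ms @ 4 + 214.286ms (4/7)
7. 1714.286ms @ 32/7 + 214.286ms (4/7)
8. 1928.571ms @ 36/7 + 214.286ms (4/7)
9. 2142.857ms @ 40/7 + 214.286ms (4/7)
10. 2357.143ms @ 44/7 + 214.286ms (4/7)
11. 2571.429ms @ 48/7 + 214.286ms (4/7)
12. 2785.714ms @ 52/7 + 214.286ms (4/7)
13. 3000.0ms @ 8 + 562.5ms (3/2)
14. 3562.5ms @ 19/2 + 562.5ms (3/2)
15. 4125.0ms @ 11 + 375.0ms (1)
16. 4500.0ms @ 12 + 214.286ms (4/7)
17. 4714.286ms @ 88/7 + 214.286ms (4/7)
18. 4928.571ms @ 92/7 + 214.286ms (4/7)
19. 5142.857ms @ 96/7 + 428.571ms (8/7)
20. 5571.429ms @ 104/7 + 214.286ms (4/7)
21. 5785.714ms @ 108/7 + 214.286ms (4/7)

note 4 onset = 3b = 1125.0ms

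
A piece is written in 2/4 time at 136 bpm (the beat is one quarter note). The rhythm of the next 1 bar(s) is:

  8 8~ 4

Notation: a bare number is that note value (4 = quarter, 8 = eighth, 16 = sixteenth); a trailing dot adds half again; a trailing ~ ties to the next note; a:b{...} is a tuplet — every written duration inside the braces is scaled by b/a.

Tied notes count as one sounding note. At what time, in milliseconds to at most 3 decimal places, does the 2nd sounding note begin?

1. 0.0ms @ 0 + 220.588ms (1/2)
2. 220.588ms @ 1/2 + 661.765ms (3/2)

note 2 onset = 1/2b = 220.588ms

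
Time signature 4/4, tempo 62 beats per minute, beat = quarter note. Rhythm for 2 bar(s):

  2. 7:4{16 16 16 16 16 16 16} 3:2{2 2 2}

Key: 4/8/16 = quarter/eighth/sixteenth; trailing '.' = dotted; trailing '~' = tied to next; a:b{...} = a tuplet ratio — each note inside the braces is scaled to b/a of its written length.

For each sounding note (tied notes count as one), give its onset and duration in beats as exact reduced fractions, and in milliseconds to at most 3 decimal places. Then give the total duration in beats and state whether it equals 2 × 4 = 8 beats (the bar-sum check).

1) 0.0ms=0b +2903.226ms=3b
2) 2903.226ms=3b +138.249ms=1/7b
3) 3041.475ms=22/7b +138.249ms=1/7b
4) 3179.724ms=23/7b +138.249ms=1/7b
5) 3317.972ms=24/7b +138.249ms=1/7b
6) 3456.221ms=25/7b +138.249ms=1/7b
7) 3594.47ms=26/7b +138.249ms=1/7b
8) 3732.719ms=27/7b +138.249ms=1/7b
9) 3870.968ms=4b +1290.323ms=4/3b
10) 5161.29ms=16/3b +1290.323ms=4/3b
11) 6451.613ms=20/3b +1290.323ms=4/3b
Σ=8b of 8 (62bpm 4/4) — PASS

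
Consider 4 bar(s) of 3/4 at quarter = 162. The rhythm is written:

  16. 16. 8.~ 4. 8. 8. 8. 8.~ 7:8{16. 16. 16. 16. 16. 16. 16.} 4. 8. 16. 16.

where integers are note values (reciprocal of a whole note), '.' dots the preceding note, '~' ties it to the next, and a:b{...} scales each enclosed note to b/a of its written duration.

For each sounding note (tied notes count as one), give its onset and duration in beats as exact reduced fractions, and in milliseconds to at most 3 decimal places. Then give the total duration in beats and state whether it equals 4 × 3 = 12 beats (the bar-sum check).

1) 0.0ms=0b +138.889ms=3/8b
2) 138.889ms=3/8b +138.889ms=3/8b
3) 277.778ms=3/4b +833.333ms=9/4b
4) 1111.111ms=3b +277.778ms=3/4b
5) 1388.889ms=15/4b +277.778ms=3/4b
6) 1666.667ms=9/2b +277.778ms=3/4b
7) 1944.444ms=21/4b +436.508ms=33/28b
8) 2380.952ms=45/7b +158.73ms=3/7b
9) 2539.683ms=48/7b +158.73ms=3/7b
10) 2698.413ms=51/7b +158.73ms=3/7b
11) 2857.143ms=54/7b +158.73ms=3/7b
12) 3015.873ms=57/7b +158.73ms=3/7b
13) 3174.603ms=60/7b +158.73ms=3/7b
14) 3333.333ms=9b +555.556ms=3/2b
15) 3888.889ms=21/2b +277.778ms=3/4b
16) 4166.667ms=45/4b +138.889ms=3/8b
17) 4305.556ms=93/8b +138.889ms=3/8b
Σ=12b of 12 (162bpm 3/4) — PASS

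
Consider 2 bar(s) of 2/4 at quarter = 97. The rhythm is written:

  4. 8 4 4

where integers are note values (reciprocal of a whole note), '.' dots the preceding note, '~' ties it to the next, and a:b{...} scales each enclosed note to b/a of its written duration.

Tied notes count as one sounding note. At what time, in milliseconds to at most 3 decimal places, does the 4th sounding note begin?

note 4 onset = 3b = 1855.67ms

1. 0.0ms @ 0 + 927.835ms (3/2)
2. 927.835ms @ 3/2 + 309.278ms (1/2)
3. 1237.113ms @ 2 + 618.557ms (1)
4. 1855.67ms @ 3 + 618.557ms (1)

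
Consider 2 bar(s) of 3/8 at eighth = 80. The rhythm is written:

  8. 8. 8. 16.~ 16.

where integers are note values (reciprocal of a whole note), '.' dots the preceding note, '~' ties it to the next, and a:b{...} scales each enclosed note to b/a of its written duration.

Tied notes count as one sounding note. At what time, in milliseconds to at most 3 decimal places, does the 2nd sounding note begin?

1. 0.0ms @ 0 + 1125.0ms (3/2)
2. 1125.0ms @ 3/2 + 1125.0ms (3/2)
3. 2250.0ms @ 3 + 1125.0ms (3/2)
4. 3375.0ms @ 9/2 + 1125.0ms (3/2)

note 2 onset = 3/2b = 1125.0ms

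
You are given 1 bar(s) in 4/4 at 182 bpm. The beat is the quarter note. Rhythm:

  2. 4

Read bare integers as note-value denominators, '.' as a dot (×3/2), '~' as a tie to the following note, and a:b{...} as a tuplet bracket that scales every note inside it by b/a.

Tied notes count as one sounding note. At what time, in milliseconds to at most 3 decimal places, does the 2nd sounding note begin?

1. 0.0ms @ 0 + 989.011ms (3)
2. 989.011ms @ 3 + 329.67ms (1)

note 2 onset = 3b = 989.011ms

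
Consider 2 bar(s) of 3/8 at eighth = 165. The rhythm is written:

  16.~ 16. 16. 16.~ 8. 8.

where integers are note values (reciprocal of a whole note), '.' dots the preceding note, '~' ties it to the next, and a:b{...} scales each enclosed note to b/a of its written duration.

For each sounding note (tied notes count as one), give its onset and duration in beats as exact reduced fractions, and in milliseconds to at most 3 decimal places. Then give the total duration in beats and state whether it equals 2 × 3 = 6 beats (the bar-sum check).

1) 0.0ms=0b +545.455ms=3/2b
2) 545.455ms=3/2b +272.727ms=3/4b
3) 818.182ms=9/4b +818.182ms=9/4b
4) 1636.364ms=9/2b +545.455ms=3/2b
Σ=6b of 6 (165bpm 3/8) — PASS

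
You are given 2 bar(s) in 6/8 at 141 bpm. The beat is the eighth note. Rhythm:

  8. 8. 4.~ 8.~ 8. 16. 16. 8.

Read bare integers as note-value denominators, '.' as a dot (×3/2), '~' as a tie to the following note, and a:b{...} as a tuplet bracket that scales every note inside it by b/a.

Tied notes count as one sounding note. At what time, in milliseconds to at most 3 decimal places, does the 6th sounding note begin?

1. 0.0ms @ 0 + 638.298ms (3/2)
2. 638.298ms @ 3/2 + 638.298ms (3/2)
3. 1276.596ms @ 3 + 2553.191ms (6)
4. 3829.787ms @ 9 + 319.149ms (3/4)
5. 4148.936ms @ 39/4 + 319.149ms (3/4)
6. 4468.085ms @ 21/2 + 638.298ms (3/2)

note 6 onset = 21/2b = 4468.085ms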